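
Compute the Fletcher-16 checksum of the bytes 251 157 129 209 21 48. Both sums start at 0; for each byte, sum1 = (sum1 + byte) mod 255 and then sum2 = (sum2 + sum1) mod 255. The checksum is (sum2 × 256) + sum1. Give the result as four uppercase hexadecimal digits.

D132

Running sums (mod 255):
  after byte 0 (251): sum1=251, sum2=251
  after byte 1 (157): sum1=153, sum2=149
  after byte 2 (129): sum1=27, sum2=176
  after byte 3 (209): sum1=236, sum2=157
  after byte 4 (21): sum1=2, sum2=159
  after byte 5 (48): sum1=50, sum2=209
Checksum = sum2·256 + sum1 = 209·256 + 50 = 53554 = 0xD132.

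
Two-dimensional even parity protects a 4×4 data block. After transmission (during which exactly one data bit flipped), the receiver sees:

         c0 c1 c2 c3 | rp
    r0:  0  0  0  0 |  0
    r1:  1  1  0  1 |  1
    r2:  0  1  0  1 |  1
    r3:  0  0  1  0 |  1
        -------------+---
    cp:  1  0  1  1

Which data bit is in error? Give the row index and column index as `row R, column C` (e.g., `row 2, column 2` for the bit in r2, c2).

Recompute each row's even parity and compare to rp:
  r0: data parity 0, sent rp 0 → ok
  r1: data parity 1, sent rp 1 → ok
  r2: data parity 0, sent rp 1 → mismatch
  r3: data parity 1, sent rp 1 → ok
Recompute each column's even parity and compare to cp:
  c0: data parity 1, sent cp 1 → ok
  c1: data parity 0, sent cp 0 → ok
  c2: data parity 1, sent cp 1 → ok
  c3: data parity 0, sent cp 1 → mismatch
Exactly one row (r2) and one column (c3) fail → the flipped bit is at their intersection.

row 2, column 3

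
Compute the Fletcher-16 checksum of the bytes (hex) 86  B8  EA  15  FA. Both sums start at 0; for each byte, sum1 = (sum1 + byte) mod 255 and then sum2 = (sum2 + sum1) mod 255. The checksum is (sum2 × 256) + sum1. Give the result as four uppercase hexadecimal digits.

Running sums (mod 255):
  after byte 0 (86): sum1=134, sum2=134
  after byte 1 (B8): sum1=63, sum2=197
  after byte 2 (EA): sum1=42, sum2=239
  after byte 3 (15): sum1=63, sum2=47
  after byte 4 (FA): sum1=58, sum2=105
Checksum = sum2·256 + sum1 = 105·256 + 58 = 26938 = 0x693A.

693A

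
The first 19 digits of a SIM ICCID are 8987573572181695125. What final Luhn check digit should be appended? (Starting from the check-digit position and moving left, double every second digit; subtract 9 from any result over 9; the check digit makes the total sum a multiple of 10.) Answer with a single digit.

7

Partial digits right→left: 5 2 1 5 9 6 1 8 1 2 7 5 3 7 5 7 8 9 8
Double every second digit counting from the check-digit position (so the 1st, 3rd, 5th, ... of the partial from the right).
  doubled (with −9 where >9): 1 2 9 2 2 5 6 1 7 7 → sum 42
  kept as-is: 2 5 6 8 2 5 7 7 9 → sum 51
Total = 42 + 51 = 93.
Check digit = (10 − (93 mod 10)) mod 10 = 7.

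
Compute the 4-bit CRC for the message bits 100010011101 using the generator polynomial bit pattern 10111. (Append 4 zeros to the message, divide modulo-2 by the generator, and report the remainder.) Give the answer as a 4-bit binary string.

1010

Append 4 zeros: 1000100111010000. Divide by 10111 (XOR where the leading bit is 1):
  pos 0: 10001 XOR 10111 = 00110
  pos 2: 11000 XOR 10111 = 01111
  pos 3: 11111 XOR 10111 = 01000
  pos 4: 10001 XOR 10111 = 00110
  pos 6: 11010 XOR 10111 = 01101
  pos 7: 11011 XOR 10111 = 01100
  pos 8: 11000 XOR 10111 = 01111
  pos 9: 11110 XOR 10111 = 01001
  pos 10: 10010 XOR 10111 = 00101
Remainder (last 4 bits) = 1010. This is the CRC / FCS.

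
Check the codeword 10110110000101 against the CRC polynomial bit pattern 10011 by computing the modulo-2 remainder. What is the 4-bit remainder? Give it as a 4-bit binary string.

Modulo-2 division of 10110110000101 by 10011:
  pos 0: 10110 XOR 10011 = 00101
  pos 2: 10111 XOR 10011 = 00100
  pos 4: 10000 XOR 10011 = 00011
  pos 7: 11001 XOR 10011 = 01010
  pos 8: 10100 XOR 10011 = 00111
Remainder = 1111 (nonzero — an error is detected).

1111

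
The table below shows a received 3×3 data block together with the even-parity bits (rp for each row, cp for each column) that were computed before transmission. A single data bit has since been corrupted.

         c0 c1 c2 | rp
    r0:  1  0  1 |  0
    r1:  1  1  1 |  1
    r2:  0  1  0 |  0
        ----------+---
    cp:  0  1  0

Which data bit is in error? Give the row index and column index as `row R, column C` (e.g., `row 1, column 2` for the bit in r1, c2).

row 2, column 1

Recompute each row's even parity and compare to rp:
  r0: data parity 0, sent rp 0 → ok
  r1: data parity 1, sent rp 1 → ok
  r2: data parity 1, sent rp 0 → mismatch
Recompute each column's even parity and compare to cp:
  c0: data parity 0, sent cp 0 → ok
  c1: data parity 0, sent cp 1 → mismatch
  c2: data parity 0, sent cp 0 → ok
Exactly one row (r2) and one column (c1) fail → the flipped bit is at their intersection.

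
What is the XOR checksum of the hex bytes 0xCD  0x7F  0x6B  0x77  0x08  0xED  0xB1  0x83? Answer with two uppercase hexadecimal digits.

79

XOR the bytes together:
  start with 0xCD
  0xCD ⊕ 0x7F = 0xB2
  0xB2 ⊕ 0x6B = 0xD9
  0xD9 ⊕ 0x77 = 0xAE
  0xAE ⊕ 0x08 = 0xA6
  0xA6 ⊕ 0xED = 0x4B
  0x4B ⊕ 0xB1 = 0xFA
  0xFA ⊕ 0x83 = 0x79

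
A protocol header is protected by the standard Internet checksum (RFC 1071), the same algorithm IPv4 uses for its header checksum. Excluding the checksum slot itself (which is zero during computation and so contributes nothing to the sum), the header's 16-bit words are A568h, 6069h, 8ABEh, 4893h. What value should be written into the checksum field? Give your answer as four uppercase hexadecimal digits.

One's-complement addition (fold any carry out of bit 15 back into bit 0):
  0xA568 + 0x6069 = 0x105D1 → wrap carry → 0x05D2
  0x05D2 + 0x8ABE = 0x09090
  0x9090 + 0x4893 = 0x0D923
One's-complement sum = 0xD923.
Checksum = ~0xD923 & 0xFFFF = 0x26DC.

26DC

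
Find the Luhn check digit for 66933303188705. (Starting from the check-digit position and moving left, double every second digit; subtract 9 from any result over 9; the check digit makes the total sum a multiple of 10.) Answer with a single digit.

9

Partial digits right→left: 5 0 7 8 8 1 3 0 3 3 3 9 6 6
Double every second digit counting from the check-digit position (so the 1st, 3rd, 5th, ... of the partial from the right).
  doubled (with −9 where >9): 1 5 7 6 6 6 3 → sum 34
  kept as-is: 0 8 1 0 3 9 6 → sum 27
Total = 34 + 27 = 61.
Check digit = (10 − (61 mod 10)) mod 10 = 9.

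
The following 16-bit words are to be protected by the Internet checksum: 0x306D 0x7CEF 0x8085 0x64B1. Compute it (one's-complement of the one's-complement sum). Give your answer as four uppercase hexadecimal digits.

6D6C

One's-complement addition (fold any carry out of bit 15 back into bit 0):
  0x306D + 0x7CEF = 0x0AD5C
  0xAD5C + 0x8085 = 0x12DE1 → wrap carry → 0x2DE2
  0x2DE2 + 0x64B1 = 0x09293
One's-complement sum = 0x9293.
Checksum = ~0x9293 & 0xFFFF = 0x6D6C.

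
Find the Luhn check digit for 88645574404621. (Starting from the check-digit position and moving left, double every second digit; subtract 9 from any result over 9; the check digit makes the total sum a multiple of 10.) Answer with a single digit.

Partial digits right→left: 1 2 6 4 0 4 4 7 5 5 4 6 8 8
Double every second digit counting from the check-digit position (so the 1st, 3rd, 5th, ... of the partial from the right).
  doubled (with −9 where >9): 2 3 0 8 1 8 7 → sum 29
  kept as-is: 2 4 4 7 5 6 8 → sum 36
Total = 29 + 36 = 65.
Check digit = (10 − (65 mod 10)) mod 10 = 5.

5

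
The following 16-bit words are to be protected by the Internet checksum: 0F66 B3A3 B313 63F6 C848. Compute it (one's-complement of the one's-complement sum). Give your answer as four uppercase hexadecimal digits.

One's-complement addition (fold any carry out of bit 15 back into bit 0):
  0x0F66 + 0xB3A3 = 0x0C309
  0xC309 + 0xB313 = 0x1761C → wrap carry → 0x761D
  0x761D + 0x63F6 = 0x0DA13
  0xDA13 + 0xC848 = 0x1A25B → wrap carry → 0xA25C
One's-complement sum = 0xA25C.
Checksum = ~0xA25C & 0xFFFF = 0x5DA3.

5DA3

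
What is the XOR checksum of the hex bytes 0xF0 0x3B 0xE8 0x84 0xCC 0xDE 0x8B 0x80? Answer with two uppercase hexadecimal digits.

XOR the bytes together:
  start with 0xF0
  0xF0 ⊕ 0x3B = 0xCB
  0xCB ⊕ 0xE8 = 0x23
  0x23 ⊕ 0x84 = 0xA7
  0xA7 ⊕ 0xCC = 0x6B
  0x6B ⊕ 0xDE = 0xB5
  0xB5 ⊕ 0x8B = 0x3E
  0x3E ⊕ 0x80 = 0xBE

BE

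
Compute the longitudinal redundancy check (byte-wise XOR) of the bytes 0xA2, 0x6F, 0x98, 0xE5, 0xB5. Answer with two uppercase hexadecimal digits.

XOR the bytes together:
  start with 0xA2
  0xA2 ⊕ 0x6F = 0xCD
  0xCD ⊕ 0x98 = 0x55
  0x55 ⊕ 0xE5 = 0xB0
  0xB0 ⊕ 0xB5 = 0x05

05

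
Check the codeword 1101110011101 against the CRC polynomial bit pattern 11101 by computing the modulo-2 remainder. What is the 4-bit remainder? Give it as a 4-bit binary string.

1101

Modulo-2 division of 1101110011101 by 11101:
  pos 0: 11011 XOR 11101 = 00110
  pos 2: 11010 XOR 11101 = 00111
  pos 4: 11101 XOR 11101 = 00000
Remainder = 1101 (nonzero — an error is detected).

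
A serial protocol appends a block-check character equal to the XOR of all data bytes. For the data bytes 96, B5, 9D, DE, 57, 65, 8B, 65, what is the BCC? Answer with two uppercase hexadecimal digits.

BC

XOR the bytes together:
  start with 0x96
  0x96 ⊕ 0xB5 = 0x23
  0x23 ⊕ 0x9D = 0xBE
  0xBE ⊕ 0xDE = 0x60
  0x60 ⊕ 0x57 = 0x37
  0x37 ⊕ 0x65 = 0x52
  0x52 ⊕ 0x8B = 0xD9
  0xD9 ⊕ 0x65 = 0xBC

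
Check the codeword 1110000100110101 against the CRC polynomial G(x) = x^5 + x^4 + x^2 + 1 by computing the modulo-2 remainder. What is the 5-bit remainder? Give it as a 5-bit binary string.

00000

Modulo-2 division of 1110000100110101 by 110101:
  pos 0: 111000 XOR 110101 = 001101
  pos 2: 110101 XOR 110101 = 000000
  pos 10: 110101 XOR 110101 = 000000
Remainder = 00000 (zero — the frame passes the CRC check).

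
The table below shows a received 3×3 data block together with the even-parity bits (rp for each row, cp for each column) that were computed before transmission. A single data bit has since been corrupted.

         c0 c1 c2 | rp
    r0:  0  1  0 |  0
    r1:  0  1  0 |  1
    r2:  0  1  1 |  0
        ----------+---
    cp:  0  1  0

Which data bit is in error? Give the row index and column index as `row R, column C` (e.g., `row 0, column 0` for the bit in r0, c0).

Recompute each row's even parity and compare to rp:
  r0: data parity 1, sent rp 0 → mismatch
  r1: data parity 1, sent rp 1 → ok
  r2: data parity 0, sent rp 0 → ok
Recompute each column's even parity and compare to cp:
  c0: data parity 0, sent cp 0 → ok
  c1: data parity 1, sent cp 1 → ok
  c2: data parity 1, sent cp 0 → mismatch
Exactly one row (r0) and one column (c2) fail → the flipped bit is at their intersection.

row 0, column 2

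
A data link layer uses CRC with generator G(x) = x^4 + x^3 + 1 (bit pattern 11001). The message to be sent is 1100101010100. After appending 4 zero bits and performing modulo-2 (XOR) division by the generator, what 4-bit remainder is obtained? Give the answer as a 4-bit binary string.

Append 4 zeros: 11001010101000000. Divide by 11001 (XOR where the leading bit is 1):
  pos 0: 11001 XOR 11001 = 00000
  pos 6: 10101 XOR 11001 = 01100
  pos 7: 11000 XOR 11001 = 00001
  pos 11: 10000 XOR 11001 = 01001
  pos 12: 10010 XOR 11001 = 01011
Remainder (last 4 bits) = 1011. This is the CRC / FCS.

1011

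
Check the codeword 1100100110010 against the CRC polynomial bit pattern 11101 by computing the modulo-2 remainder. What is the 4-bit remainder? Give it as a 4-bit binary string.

Modulo-2 division of 1100100110010 by 11101:
  pos 0: 11001 XOR 11101 = 00100
  pos 2: 10000 XOR 11101 = 01101
  pos 3: 11011 XOR 11101 = 00110
  pos 5: 11010 XOR 11101 = 00111
  pos 7: 11101 XOR 11101 = 00000
Remainder = 0000 (zero — the frame passes the CRC check).

0000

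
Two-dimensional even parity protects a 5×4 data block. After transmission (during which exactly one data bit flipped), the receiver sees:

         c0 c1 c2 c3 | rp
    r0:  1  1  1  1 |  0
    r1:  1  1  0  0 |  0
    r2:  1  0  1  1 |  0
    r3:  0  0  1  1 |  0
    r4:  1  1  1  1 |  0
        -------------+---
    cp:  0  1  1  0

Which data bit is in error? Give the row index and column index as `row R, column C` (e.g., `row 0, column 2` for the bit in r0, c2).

row 2, column 2

Recompute each row's even parity and compare to rp:
  r0: data parity 0, sent rp 0 → ok
  r1: data parity 0, sent rp 0 → ok
  r2: data parity 1, sent rp 0 → mismatch
  r3: data parity 0, sent rp 0 → ok
  r4: data parity 0, sent rp 0 → ok
Recompute each column's even parity and compare to cp:
  c0: data parity 0, sent cp 0 → ok
  c1: data parity 1, sent cp 1 → ok
  c2: data parity 0, sent cp 1 → mismatch
  c3: data parity 0, sent cp 0 → ok
Exactly one row (r2) and one column (c2) fail → the flipped bit is at their intersection.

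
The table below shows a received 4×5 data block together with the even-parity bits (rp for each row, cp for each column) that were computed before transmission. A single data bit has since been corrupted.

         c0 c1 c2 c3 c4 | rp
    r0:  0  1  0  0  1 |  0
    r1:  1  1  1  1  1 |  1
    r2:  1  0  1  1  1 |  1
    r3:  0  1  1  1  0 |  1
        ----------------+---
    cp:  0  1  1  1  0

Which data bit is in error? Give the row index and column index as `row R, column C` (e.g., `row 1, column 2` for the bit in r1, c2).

Recompute each row's even parity and compare to rp:
  r0: data parity 0, sent rp 0 → ok
  r1: data parity 1, sent rp 1 → ok
  r2: data parity 0, sent rp 1 → mismatch
  r3: data parity 1, sent rp 1 → ok
Recompute each column's even parity and compare to cp:
  c0: data parity 0, sent cp 0 → ok
  c1: data parity 1, sent cp 1 → ok
  c2: data parity 1, sent cp 1 → ok
  c3: data parity 1, sent cp 1 → ok
  c4: data parity 1, sent cp 0 → mismatch
Exactly one row (r2) and one column (c4) fail → the flipped bit is at their intersection.

row 2, column 4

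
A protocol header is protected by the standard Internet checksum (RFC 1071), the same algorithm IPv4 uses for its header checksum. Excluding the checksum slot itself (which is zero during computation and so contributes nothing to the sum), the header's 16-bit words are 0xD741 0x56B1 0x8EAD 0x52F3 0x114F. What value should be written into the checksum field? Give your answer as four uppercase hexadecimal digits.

One's-complement addition (fold any carry out of bit 15 back into bit 0):
  0xD741 + 0x56B1 = 0x12DF2 → wrap carry → 0x2DF3
  0x2DF3 + 0x8EAD = 0x0BCA0
  0xBCA0 + 0x52F3 = 0x10F93 → wrap carry → 0x0F94
  0x0F94 + 0x114F = 0x020E3
One's-complement sum = 0x20E3.
Checksum = ~0x20E3 & 0xFFFF = 0xDF1C.

DF1C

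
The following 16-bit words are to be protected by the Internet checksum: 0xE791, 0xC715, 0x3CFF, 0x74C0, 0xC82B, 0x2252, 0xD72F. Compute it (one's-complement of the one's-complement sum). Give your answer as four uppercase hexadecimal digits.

DDEA

One's-complement addition (fold any carry out of bit 15 back into bit 0):
  0xE791 + 0xC715 = 0x1AEA6 → wrap carry → 0xAEA7
  0xAEA7 + 0x3CFF = 0x0EBA6
  0xEBA6 + 0x74C0 = 0x16066 → wrap carry → 0x6067
  0x6067 + 0xC82B = 0x12892 → wrap carry → 0x2893
  0x2893 + 0x2252 = 0x04AE5
  0x4AE5 + 0xD72F = 0x12214 → wrap carry → 0x2215
One's-complement sum = 0x2215.
Checksum = ~0x2215 & 0xFFFF = 0xDDEA.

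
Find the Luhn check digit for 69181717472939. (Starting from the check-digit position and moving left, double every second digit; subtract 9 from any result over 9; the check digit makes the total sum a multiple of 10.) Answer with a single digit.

3

Partial digits right→left: 9 3 9 2 7 4 7 1 7 1 8 1 9 6
Double every second digit counting from the check-digit position (so the 1st, 3rd, 5th, ... of the partial from the right).
  doubled (with −9 where >9): 9 9 5 5 5 7 9 → sum 49
  kept as-is: 3 2 4 1 1 1 6 → sum 18
Total = 49 + 18 = 67.
Check digit = (10 − (67 mod 10)) mod 10 = 3.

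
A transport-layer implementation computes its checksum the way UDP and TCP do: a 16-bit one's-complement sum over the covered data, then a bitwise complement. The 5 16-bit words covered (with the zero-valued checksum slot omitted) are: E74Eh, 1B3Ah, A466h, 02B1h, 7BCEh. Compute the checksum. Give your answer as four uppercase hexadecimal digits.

DA90

One's-complement addition (fold any carry out of bit 15 back into bit 0):
  0xE74E + 0x1B3A = 0x10288 → wrap carry → 0x0289
  0x0289 + 0xA466 = 0x0A6EF
  0xA6EF + 0x02B1 = 0x0A9A0
  0xA9A0 + 0x7BCE = 0x1256E → wrap carry → 0x256F
One's-complement sum = 0x256F.
Checksum = ~0x256F & 0xFFFF = 0xDA90.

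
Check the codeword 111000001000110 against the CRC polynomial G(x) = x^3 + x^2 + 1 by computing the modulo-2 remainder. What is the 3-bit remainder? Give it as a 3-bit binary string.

Modulo-2 division of 111000001000110 by 1101:
  pos 0: 1110 XOR 1101 = 0011
  pos 2: 1100 XOR 1101 = 0001
  pos 5: 1001 XOR 1101 = 0100
  pos 6: 1000 XOR 1101 = 0101
  pos 7: 1010 XOR 1101 = 0111
  pos 8: 1110 XOR 1101 = 0011
  pos 10: 1111 XOR 1101 = 0010
Remainder = 100 (nonzero — an error is detected).

100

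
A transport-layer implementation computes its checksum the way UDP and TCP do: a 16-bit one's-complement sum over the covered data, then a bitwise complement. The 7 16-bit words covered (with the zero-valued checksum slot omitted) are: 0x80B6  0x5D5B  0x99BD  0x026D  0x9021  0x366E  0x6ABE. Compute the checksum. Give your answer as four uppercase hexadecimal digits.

One's-complement addition (fold any carry out of bit 15 back into bit 0):
  0x80B6 + 0x5D5B = 0x0DE11
  0xDE11 + 0x99BD = 0x177CE → wrap carry → 0x77CF
  0x77CF + 0x026D = 0x07A3C
  0x7A3C + 0x9021 = 0x10A5D → wrap carry → 0x0A5E
  0x0A5E + 0x366E = 0x040CC
  0x40CC + 0x6ABE = 0x0AB8A
One's-complement sum = 0xAB8A.
Checksum = ~0xAB8A & 0xFFFF = 0x5475.

5475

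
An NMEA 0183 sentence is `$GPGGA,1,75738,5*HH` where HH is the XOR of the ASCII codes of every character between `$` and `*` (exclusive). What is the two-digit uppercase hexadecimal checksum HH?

40

XOR the ASCII codes of the payload characters:
  'G' = 0x47 → acc = 0x47
  'P' = 0x50 → acc = 0x17
  'G' = 0x47 → acc = 0x50
  'G' = 0x47 → acc = 0x17
  'A' = 0x41 → acc = 0x56
  ',' = 0x2C → acc = 0x7A
  '1' = 0x31 → acc = 0x4B
  ',' = 0x2C → acc = 0x67
  '7' = 0x37 → acc = 0x50
  '5' = 0x35 → acc = 0x65
  '7' = 0x37 → acc = 0x52
  '3' = 0x33 → acc = 0x61
  '8' = 0x38 → acc = 0x59
  ',' = 0x2C → acc = 0x75
  '5' = 0x35 → acc = 0x40
Checksum = 0x40.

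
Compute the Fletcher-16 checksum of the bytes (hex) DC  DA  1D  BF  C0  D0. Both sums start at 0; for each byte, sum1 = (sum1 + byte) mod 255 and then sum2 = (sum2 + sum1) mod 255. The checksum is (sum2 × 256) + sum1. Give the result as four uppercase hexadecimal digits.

Running sums (mod 255):
  after byte 0 (DC): sum1=220, sum2=220
  after byte 1 (DA): sum1=183, sum2=148
  after byte 2 (1D): sum1=212, sum2=105
  after byte 3 (BF): sum1=148, sum2=253
  after byte 4 (C0): sum1=85, sum2=83
  after byte 5 (D0): sum1=38, sum2=121
Checksum = sum2·256 + sum1 = 121·256 + 38 = 31014 = 0x7926.

7926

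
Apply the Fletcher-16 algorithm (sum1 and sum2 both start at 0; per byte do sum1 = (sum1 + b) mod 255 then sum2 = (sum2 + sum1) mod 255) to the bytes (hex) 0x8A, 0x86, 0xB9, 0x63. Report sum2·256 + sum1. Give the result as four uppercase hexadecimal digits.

Running sums (mod 255):
  after byte 0 (0x8A): sum1=138, sum2=138
  after byte 1 (0x86): sum1=17, sum2=155
  after byte 2 (0xB9): sum1=202, sum2=102
  after byte 3 (0x63): sum1=46, sum2=148
Checksum = sum2·256 + sum1 = 148·256 + 46 = 37934 = 0x942E.

942E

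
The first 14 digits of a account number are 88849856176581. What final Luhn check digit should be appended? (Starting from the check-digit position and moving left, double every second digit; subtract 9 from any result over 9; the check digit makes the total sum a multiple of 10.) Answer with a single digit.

Partial digits right→left: 1 8 5 6 7 1 6 5 8 9 4 8 8 8
Double every second digit counting from the check-digit position (so the 1st, 3rd, 5th, ... of the partial from the right).
  doubled (with −9 where >9): 2 1 5 3 7 8 7 → sum 33
  kept as-is: 8 6 1 5 9 8 8 → sum 45
Total = 33 + 45 = 78.
Check digit = (10 − (78 mod 10)) mod 10 = 2.

2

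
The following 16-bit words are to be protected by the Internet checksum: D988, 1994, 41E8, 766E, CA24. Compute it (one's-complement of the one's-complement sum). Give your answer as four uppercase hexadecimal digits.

One's-complement addition (fold any carry out of bit 15 back into bit 0):
  0xD988 + 0x1994 = 0x0F31C
  0xF31C + 0x41E8 = 0x13504 → wrap carry → 0x3505
  0x3505 + 0x766E = 0x0AB73
  0xAB73 + 0xCA24 = 0x17597 → wrap carry → 0x7598
One's-complement sum = 0x7598.
Checksum = ~0x7598 & 0xFFFF = 0x8A67.

8A67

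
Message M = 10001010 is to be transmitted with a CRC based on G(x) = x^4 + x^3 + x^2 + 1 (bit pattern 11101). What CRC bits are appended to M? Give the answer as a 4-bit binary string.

1011

Append 4 zeros: 100010100000. Divide by 11101 (XOR where the leading bit is 1):
  pos 0: 10001 XOR 11101 = 01100
  pos 1: 11000 XOR 11101 = 00101
  pos 3: 10110 XOR 11101 = 01011
  pos 4: 10110 XOR 11101 = 01011
  pos 5: 10110 XOR 11101 = 01011
  pos 6: 10110 XOR 11101 = 01011
  pos 7: 10110 XOR 11101 = 01011
Remainder (last 4 bits) = 1011. This is the CRC / FCS.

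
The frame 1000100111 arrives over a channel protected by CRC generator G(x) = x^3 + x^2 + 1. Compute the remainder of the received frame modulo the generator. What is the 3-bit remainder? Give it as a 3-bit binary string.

000

Modulo-2 division of 1000100111 by 1101:
  pos 0: 1000 XOR 1101 = 0101
  pos 1: 1011 XOR 1101 = 0110
  pos 2: 1100 XOR 1101 = 0001
  pos 5: 1011 XOR 1101 = 0110
  pos 6: 1101 XOR 1101 = 0000
Remainder = 000 (zero — the frame passes the CRC check).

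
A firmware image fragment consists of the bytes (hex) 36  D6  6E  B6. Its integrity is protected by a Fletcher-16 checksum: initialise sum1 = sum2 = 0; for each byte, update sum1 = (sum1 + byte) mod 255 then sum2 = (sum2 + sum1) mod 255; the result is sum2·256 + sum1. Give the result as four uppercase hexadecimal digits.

F032

Running sums (mod 255):
  after byte 0 (36): sum1=54, sum2=54
  after byte 1 (D6): sum1=13, sum2=67
  after byte 2 (6E): sum1=123, sum2=190
  after byte 3 (B6): sum1=50, sum2=240
Checksum = sum2·256 + sum1 = 240·256 + 50 = 61490 = 0xF032.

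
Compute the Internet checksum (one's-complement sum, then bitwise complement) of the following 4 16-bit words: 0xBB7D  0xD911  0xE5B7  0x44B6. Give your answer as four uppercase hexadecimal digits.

One's-complement addition (fold any carry out of bit 15 back into bit 0):
  0xBB7D + 0xD911 = 0x1948E → wrap carry → 0x948F
  0x948F + 0xE5B7 = 0x17A46 → wrap carry → 0x7A47
  0x7A47 + 0x44B6 = 0x0BEFD
One's-complement sum = 0xBEFD.
Checksum = ~0xBEFD & 0xFFFF = 0x4102.

4102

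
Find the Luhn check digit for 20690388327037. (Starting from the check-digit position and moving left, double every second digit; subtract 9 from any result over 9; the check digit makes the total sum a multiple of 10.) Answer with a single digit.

0

Partial digits right→left: 7 3 0 7 2 3 8 8 3 0 9 6 0 2
Double every second digit counting from the check-digit position (so the 1st, 3rd, 5th, ... of the partial from the right).
  doubled (with −9 where >9): 5 0 4 7 6 9 0 → sum 31
  kept as-is: 3 7 3 8 0 6 2 → sum 29
Total = 31 + 29 = 60.
Check digit = (10 − (60 mod 10)) mod 10 = 0.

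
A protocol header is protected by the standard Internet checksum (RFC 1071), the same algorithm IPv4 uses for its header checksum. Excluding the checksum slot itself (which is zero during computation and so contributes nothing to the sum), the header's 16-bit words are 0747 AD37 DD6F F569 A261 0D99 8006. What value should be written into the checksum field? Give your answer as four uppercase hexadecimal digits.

48A6

One's-complement addition (fold any carry out of bit 15 back into bit 0):
  0x0747 + 0xAD37 = 0x0B47E
  0xB47E + 0xDD6F = 0x191ED → wrap carry → 0x91EE
  0x91EE + 0xF569 = 0x18757 → wrap carry → 0x8758
  0x8758 + 0xA261 = 0x129B9 → wrap carry → 0x29BA
  0x29BA + 0x0D99 = 0x03753
  0x3753 + 0x8006 = 0x0B759
One's-complement sum = 0xB759.
Checksum = ~0xB759 & 0xFFFF = 0x48A6.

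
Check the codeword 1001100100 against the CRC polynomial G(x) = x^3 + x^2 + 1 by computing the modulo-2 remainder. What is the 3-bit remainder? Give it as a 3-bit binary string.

101

Modulo-2 division of 1001100100 by 1101:
  pos 0: 1001 XOR 1101 = 0100
  pos 1: 1001 XOR 1101 = 0100
  pos 2: 1000 XOR 1101 = 0101
  pos 3: 1010 XOR 1101 = 0111
  pos 4: 1111 XOR 1101 = 0010
  pos 6: 1000 XOR 1101 = 0101
Remainder = 101 (nonzero — an error is detected).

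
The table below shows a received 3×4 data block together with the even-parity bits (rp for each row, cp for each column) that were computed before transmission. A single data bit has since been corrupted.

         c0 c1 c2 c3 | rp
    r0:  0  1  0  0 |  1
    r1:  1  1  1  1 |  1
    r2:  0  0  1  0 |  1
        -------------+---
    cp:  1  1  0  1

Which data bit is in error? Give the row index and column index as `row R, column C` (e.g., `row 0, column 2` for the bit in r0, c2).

row 1, column 1

Recompute each row's even parity and compare to rp:
  r0: data parity 1, sent rp 1 → ok
  r1: data parity 0, sent rp 1 → mismatch
  r2: data parity 1, sent rp 1 → ok
Recompute each column's even parity and compare to cp:
  c0: data parity 1, sent cp 1 → ok
  c1: data parity 0, sent cp 1 → mismatch
  c2: data parity 0, sent cp 0 → ok
  c3: data parity 1, sent cp 1 → ok
Exactly one row (r1) and one column (c1) fail → the flipped bit is at their intersection.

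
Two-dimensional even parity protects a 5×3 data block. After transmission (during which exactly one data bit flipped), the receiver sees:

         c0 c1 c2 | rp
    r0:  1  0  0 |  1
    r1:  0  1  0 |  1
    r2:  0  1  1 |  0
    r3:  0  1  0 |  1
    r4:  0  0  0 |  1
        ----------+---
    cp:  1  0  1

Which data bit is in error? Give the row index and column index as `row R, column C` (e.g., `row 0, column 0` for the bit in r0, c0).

Recompute each row's even parity and compare to rp:
  r0: data parity 1, sent rp 1 → ok
  r1: data parity 1, sent rp 1 → ok
  r2: data parity 0, sent rp 0 → ok
  r3: data parity 1, sent rp 1 → ok
  r4: data parity 0, sent rp 1 → mismatch
Recompute each column's even parity and compare to cp:
  c0: data parity 1, sent cp 1 → ok
  c1: data parity 1, sent cp 0 → mismatch
  c2: data parity 1, sent cp 1 → ok
Exactly one row (r4) and one column (c1) fail → the flipped bit is at their intersection.

row 4, column 1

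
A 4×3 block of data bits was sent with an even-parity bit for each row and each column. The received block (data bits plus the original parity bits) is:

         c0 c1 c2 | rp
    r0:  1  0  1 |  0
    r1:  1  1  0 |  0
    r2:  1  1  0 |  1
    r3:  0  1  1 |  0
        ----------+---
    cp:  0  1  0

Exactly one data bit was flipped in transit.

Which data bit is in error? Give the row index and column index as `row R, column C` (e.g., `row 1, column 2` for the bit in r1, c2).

Recompute each row's even parity and compare to rp:
  r0: data parity 0, sent rp 0 → ok
  r1: data parity 0, sent rp 0 → ok
  r2: data parity 0, sent rp 1 → mismatch
  r3: data parity 0, sent rp 0 → ok
Recompute each column's even parity and compare to cp:
  c0: data parity 1, sent cp 0 → mismatch
  c1: data parity 1, sent cp 1 → ok
  c2: data parity 0, sent cp 0 → ok
Exactly one row (r2) and one column (c0) fail → the flipped bit is at their intersection.

row 2, column 0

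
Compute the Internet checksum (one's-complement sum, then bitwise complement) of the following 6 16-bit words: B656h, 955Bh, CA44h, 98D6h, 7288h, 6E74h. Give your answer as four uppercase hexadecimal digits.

One's-complement addition (fold any carry out of bit 15 back into bit 0):
  0xB656 + 0x955B = 0x14BB1 → wrap carry → 0x4BB2
  0x4BB2 + 0xCA44 = 0x115F6 → wrap carry → 0x15F7
  0x15F7 + 0x98D6 = 0x0AECD
  0xAECD + 0x7288 = 0x12155 → wrap carry → 0x2156
  0x2156 + 0x6E74 = 0x08FCA
One's-complement sum = 0x8FCA.
Checksum = ~0x8FCA & 0xFFFF = 0x7035.

7035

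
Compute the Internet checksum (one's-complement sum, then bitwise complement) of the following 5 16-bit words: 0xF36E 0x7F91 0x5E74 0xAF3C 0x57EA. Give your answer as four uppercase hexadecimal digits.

One's-complement addition (fold any carry out of bit 15 back into bit 0):
  0xF36E + 0x7F91 = 0x172FF → wrap carry → 0x7300
  0x7300 + 0x5E74 = 0x0D174
  0xD174 + 0xAF3C = 0x180B0 → wrap carry → 0x80B1
  0x80B1 + 0x57EA = 0x0D89B
One's-complement sum = 0xD89B.
Checksum = ~0xD89B & 0xFFFF = 0x2764.

2764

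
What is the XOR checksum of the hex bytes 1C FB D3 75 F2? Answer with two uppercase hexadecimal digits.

B3

XOR the bytes together:
  start with 0x1C
  0x1C ⊕ 0xFB = 0xE7
  0xE7 ⊕ 0xD3 = 0x34
  0x34 ⊕ 0x75 = 0x41
  0x41 ⊕ 0xF2 = 0xB3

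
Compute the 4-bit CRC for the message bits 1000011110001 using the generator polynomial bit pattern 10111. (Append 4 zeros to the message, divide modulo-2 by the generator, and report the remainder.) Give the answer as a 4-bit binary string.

Append 4 zeros: 10000111100010000. Divide by 10111 (XOR where the leading bit is 1):
  pos 0: 10000 XOR 10111 = 00111
  pos 2: 11111 XOR 10111 = 01000
  pos 3: 10001 XOR 10111 = 00110
  pos 5: 11010 XOR 10111 = 01101
  pos 6: 11010 XOR 10111 = 01101
  pos 7: 11010 XOR 10111 = 01101
  pos 8: 11011 XOR 10111 = 01100
  pos 9: 11000 XOR 10111 = 01111
  pos 10: 11110 XOR 10111 = 01001
  pos 11: 10010 XOR 10111 = 00101
Remainder (last 4 bits) = 1010. This is the CRC / FCS.

1010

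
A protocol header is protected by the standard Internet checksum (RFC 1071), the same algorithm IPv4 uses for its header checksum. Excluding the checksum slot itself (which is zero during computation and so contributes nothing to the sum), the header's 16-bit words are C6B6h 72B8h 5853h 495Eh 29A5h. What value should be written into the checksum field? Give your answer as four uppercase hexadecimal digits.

FB39

One's-complement addition (fold any carry out of bit 15 back into bit 0):
  0xC6B6 + 0x72B8 = 0x1396E → wrap carry → 0x396F
  0x396F + 0x5853 = 0x091C2
  0x91C2 + 0x495E = 0x0DB20
  0xDB20 + 0x29A5 = 0x104C5 → wrap carry → 0x04C6
One's-complement sum = 0x04C6.
Checksum = ~0x04C6 & 0xFFFF = 0xFB39.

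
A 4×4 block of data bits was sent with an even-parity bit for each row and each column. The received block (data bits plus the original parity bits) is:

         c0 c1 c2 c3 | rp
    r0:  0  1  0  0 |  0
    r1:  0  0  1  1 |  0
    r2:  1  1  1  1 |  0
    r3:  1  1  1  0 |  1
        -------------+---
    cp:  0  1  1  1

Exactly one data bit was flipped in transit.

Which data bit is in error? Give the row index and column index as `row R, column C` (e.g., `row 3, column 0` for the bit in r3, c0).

Recompute each row's even parity and compare to rp:
  r0: data parity 1, sent rp 0 → mismatch
  r1: data parity 0, sent rp 0 → ok
  r2: data parity 0, sent rp 0 → ok
  r3: data parity 1, sent rp 1 → ok
Recompute each column's even parity and compare to cp:
  c0: data parity 0, sent cp 0 → ok
  c1: data parity 1, sent cp 1 → ok
  c2: data parity 1, sent cp 1 → ok
  c3: data parity 0, sent cp 1 → mismatch
Exactly one row (r0) and one column (c3) fail → the flipped bit is at their intersection.

row 0, column 3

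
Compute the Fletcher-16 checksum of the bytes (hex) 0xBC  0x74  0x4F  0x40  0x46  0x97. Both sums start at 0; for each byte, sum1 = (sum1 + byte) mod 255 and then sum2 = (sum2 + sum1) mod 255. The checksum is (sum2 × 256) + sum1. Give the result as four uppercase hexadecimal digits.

D49E

Running sums (mod 255):
  after byte 0 (0xBC): sum1=188, sum2=188
  after byte 1 (0x74): sum1=49, sum2=237
  after byte 2 (0x4F): sum1=128, sum2=110
  after byte 3 (0x40): sum1=192, sum2=47
  after byte 4 (0x46): sum1=7, sum2=54
  after byte 5 (0x97): sum1=158, sum2=212
Checksum = sum2·256 + sum1 = 212·256 + 158 = 54430 = 0xD49E.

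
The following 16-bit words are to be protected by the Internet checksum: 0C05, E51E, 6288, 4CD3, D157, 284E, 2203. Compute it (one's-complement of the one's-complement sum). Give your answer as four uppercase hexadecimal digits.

One's-complement addition (fold any carry out of bit 15 back into bit 0):
  0x0C05 + 0xE51E = 0x0F123
  0xF123 + 0x6288 = 0x153AB → wrap carry → 0x53AC
  0x53AC + 0x4CD3 = 0x0A07F
  0xA07F + 0xD157 = 0x171D6 → wrap carry → 0x71D7
  0x71D7 + 0x284E = 0x09A25
  0x9A25 + 0x2203 = 0x0BC28
One's-complement sum = 0xBC28.
Checksum = ~0xBC28 & 0xFFFF = 0x43D7.

43D7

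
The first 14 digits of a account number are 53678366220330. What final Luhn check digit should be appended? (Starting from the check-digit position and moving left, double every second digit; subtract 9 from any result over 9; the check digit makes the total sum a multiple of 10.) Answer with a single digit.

Partial digits right→left: 0 3 3 0 2 2 6 6 3 8 7 6 3 5
Double every second digit counting from the check-digit position (so the 1st, 3rd, 5th, ... of the partial from the right).
  doubled (with −9 where >9): 0 6 4 3 6 5 6 → sum 30
  kept as-is: 3 0 2 6 8 6 5 → sum 30
Total = 30 + 30 = 60.
Check digit = (10 − (60 mod 10)) mod 10 = 0.

0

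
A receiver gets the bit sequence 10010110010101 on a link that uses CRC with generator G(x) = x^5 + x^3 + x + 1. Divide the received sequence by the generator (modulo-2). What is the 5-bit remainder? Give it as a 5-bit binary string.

Modulo-2 division of 10010110010101 by 101011:
  pos 0: 100101 XOR 101011 = 001110
  pos 2: 111010 XOR 101011 = 010001
  pos 3: 100010 XOR 101011 = 001001
  pos 5: 100110 XOR 101011 = 001101
  pos 7: 110110 XOR 101011 = 011101
  pos 8: 111011 XOR 101011 = 010000
Remainder = 10000 (nonzero — an error is detected).

10000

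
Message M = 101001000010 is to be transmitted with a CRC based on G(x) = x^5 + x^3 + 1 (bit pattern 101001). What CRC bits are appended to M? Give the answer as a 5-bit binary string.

Append 5 zeros: 10100100001000000. Divide by 101001 (XOR where the leading bit is 1):
  pos 0: 101001 XOR 101001 = 000000
  pos 10: 100000 XOR 101001 = 001001
Remainder (last 5 bits) = 10010. This is the CRC / FCS.

10010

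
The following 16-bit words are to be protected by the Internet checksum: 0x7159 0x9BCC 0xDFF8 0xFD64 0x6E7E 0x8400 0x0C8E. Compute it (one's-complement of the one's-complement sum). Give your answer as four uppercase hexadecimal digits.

166F

One's-complement addition (fold any carry out of bit 15 back into bit 0):
  0x7159 + 0x9BCC = 0x10D25 → wrap carry → 0x0D26
  0x0D26 + 0xDFF8 = 0x0ED1E
  0xED1E + 0xFD64 = 0x1EA82 → wrap carry → 0xEA83
  0xEA83 + 0x6E7E = 0x15901 → wrap carry → 0x5902
  0x5902 + 0x8400 = 0x0DD02
  0xDD02 + 0x0C8E = 0x0E990
One's-complement sum = 0xE990.
Checksum = ~0xE990 & 0xFFFF = 0x166F.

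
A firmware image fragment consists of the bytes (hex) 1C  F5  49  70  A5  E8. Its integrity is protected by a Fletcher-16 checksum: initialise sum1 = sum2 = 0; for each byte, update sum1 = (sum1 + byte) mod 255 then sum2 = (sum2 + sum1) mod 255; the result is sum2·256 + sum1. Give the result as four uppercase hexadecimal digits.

215A

Running sums (mod 255):
  after byte 0 (1C): sum1=28, sum2=28
  after byte 1 (F5): sum1=18, sum2=46
  after byte 2 (49): sum1=91, sum2=137
  after byte 3 (70): sum1=203, sum2=85
  after byte 4 (A5): sum1=113, sum2=198
  after byte 5 (E8): sum1=90, sum2=33
Checksum = sum2·256 + sum1 = 33·256 + 90 = 8538 = 0x215A.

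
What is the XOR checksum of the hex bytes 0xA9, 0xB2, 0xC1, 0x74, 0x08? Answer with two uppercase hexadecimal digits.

A6

XOR the bytes together:
  start with 0xA9
  0xA9 ⊕ 0xB2 = 0x1B
  0x1B ⊕ 0xC1 = 0xDA
  0xDA ⊕ 0x74 = 0xAE
  0xAE ⊕ 0x08 = 0xA6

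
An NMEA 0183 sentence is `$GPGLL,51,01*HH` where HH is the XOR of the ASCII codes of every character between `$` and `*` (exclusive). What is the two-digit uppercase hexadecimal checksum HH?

55

XOR the ASCII codes of the payload characters:
  'G' = 0x47 → acc = 0x47
  'P' = 0x50 → acc = 0x17
  'G' = 0x47 → acc = 0x50
  'L' = 0x4C → acc = 0x1C
  'L' = 0x4C → acc = 0x50
  ',' = 0x2C → acc = 0x7C
  '5' = 0x35 → acc = 0x49
  '1' = 0x31 → acc = 0x78
  ',' = 0x2C → acc = 0x54
  '0' = 0x30 → acc = 0x64
  '1' = 0x31 → acc = 0x55
Checksum = 0x55.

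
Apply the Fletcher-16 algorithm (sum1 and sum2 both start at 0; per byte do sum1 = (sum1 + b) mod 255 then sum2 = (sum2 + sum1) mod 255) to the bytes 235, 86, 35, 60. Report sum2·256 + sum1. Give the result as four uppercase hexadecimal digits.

35A1

Running sums (mod 255):
  after byte 0 (235): sum1=235, sum2=235
  after byte 1 (86): sum1=66, sum2=46
  after byte 2 (35): sum1=101, sum2=147
  after byte 3 (60): sum1=161, sum2=53
Checksum = sum2·256 + sum1 = 53·256 + 161 = 13729 = 0x35A1.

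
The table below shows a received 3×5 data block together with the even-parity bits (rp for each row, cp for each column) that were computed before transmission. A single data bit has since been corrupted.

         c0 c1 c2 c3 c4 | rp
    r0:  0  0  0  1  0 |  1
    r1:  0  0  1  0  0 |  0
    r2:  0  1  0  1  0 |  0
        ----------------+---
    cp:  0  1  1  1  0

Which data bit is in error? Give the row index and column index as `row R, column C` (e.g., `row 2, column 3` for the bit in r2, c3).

row 1, column 3

Recompute each row's even parity and compare to rp:
  r0: data parity 1, sent rp 1 → ok
  r1: data parity 1, sent rp 0 → mismatch
  r2: data parity 0, sent rp 0 → ok
Recompute each column's even parity and compare to cp:
  c0: data parity 0, sent cp 0 → ok
  c1: data parity 1, sent cp 1 → ok
  c2: data parity 1, sent cp 1 → ok
  c3: data parity 0, sent cp 1 → mismatch
  c4: data parity 0, sent cp 0 → ok
Exactly one row (r1) and one column (c3) fail → the flipped bit is at their intersection.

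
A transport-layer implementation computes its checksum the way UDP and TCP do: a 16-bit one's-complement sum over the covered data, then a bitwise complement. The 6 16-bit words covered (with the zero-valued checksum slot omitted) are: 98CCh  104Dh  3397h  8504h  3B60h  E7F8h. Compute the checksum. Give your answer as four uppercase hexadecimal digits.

One's-complement addition (fold any carry out of bit 15 back into bit 0):
  0x98CC + 0x104D = 0x0A919
  0xA919 + 0x3397 = 0x0DCB0
  0xDCB0 + 0x8504 = 0x161B4 → wrap carry → 0x61B5
  0x61B5 + 0x3B60 = 0x09D15
  0x9D15 + 0xE7F8 = 0x1850D → wrap carry → 0x850E
One's-complement sum = 0x850E.
Checksum = ~0x850E & 0xFFFF = 0x7AF1.

7AF1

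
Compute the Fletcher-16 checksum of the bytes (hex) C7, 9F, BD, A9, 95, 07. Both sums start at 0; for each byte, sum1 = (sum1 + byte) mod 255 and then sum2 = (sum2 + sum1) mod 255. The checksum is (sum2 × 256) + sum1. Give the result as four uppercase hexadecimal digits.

F26B

Running sums (mod 255):
  after byte 0 (C7): sum1=199, sum2=199
  after byte 1 (9F): sum1=103, sum2=47
  after byte 2 (BD): sum1=37, sum2=84
  after byte 3 (A9): sum1=206, sum2=35
  after byte 4 (95): sum1=100, sum2=135
  after byte 5 (07): sum1=107, sum2=242
Checksum = sum2·256 + sum1 = 242·256 + 107 = 62059 = 0xF26B.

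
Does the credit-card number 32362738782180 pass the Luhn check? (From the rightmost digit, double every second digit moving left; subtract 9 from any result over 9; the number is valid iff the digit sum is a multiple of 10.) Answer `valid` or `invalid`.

From the right, keep odd positions and double even positions (subtract 9 from any doubled value over 9):
  doubled (positions 2,4,...): 7 4 5 6 4 6 6 → sum 38
  kept (positions 1,3,...): 0 1 8 8 7 6 2 → sum 32
Total = 70.
70 mod 10 = 0, so the number is valid.

valid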